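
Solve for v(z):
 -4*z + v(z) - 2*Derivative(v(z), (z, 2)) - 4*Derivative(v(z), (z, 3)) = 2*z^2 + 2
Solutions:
 v(z) = C3*exp(z/2) + 2*z^2 + 4*z + (C1*sin(z/2) + C2*cos(z/2))*exp(-z/2) + 10


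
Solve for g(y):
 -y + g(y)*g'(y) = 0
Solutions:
 g(y) = -sqrt(C1 + y^2)
 g(y) = sqrt(C1 + y^2)


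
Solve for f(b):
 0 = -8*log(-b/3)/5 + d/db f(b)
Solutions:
 f(b) = C1 + 8*b*log(-b)/5 + 8*b*(-log(3) - 1)/5


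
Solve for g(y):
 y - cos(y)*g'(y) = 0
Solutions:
 g(y) = C1 + Integral(y/cos(y), y)


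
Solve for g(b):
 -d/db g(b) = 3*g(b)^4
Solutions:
 g(b) = (-3^(2/3) - 3*3^(1/6)*I)*(1/(C1 + 3*b))^(1/3)/6
 g(b) = (-3^(2/3) + 3*3^(1/6)*I)*(1/(C1 + 3*b))^(1/3)/6
 g(b) = (1/(C1 + 9*b))^(1/3)


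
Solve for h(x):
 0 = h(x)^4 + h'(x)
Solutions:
 h(x) = (-3^(2/3) - 3*3^(1/6)*I)*(1/(C1 + x))^(1/3)/6
 h(x) = (-3^(2/3) + 3*3^(1/6)*I)*(1/(C1 + x))^(1/3)/6
 h(x) = (1/(C1 + 3*x))^(1/3)


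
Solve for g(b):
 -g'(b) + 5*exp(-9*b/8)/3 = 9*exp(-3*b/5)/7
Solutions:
 g(b) = C1 + 15*exp(-3*b/5)/7 - 40*exp(-9*b/8)/27


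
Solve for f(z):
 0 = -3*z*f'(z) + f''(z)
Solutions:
 f(z) = C1 + C2*erfi(sqrt(6)*z/2)


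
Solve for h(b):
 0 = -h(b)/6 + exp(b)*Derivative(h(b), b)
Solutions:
 h(b) = C1*exp(-exp(-b)/6)


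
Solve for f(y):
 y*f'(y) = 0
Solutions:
 f(y) = C1


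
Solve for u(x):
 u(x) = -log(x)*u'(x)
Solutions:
 u(x) = C1*exp(-li(x))


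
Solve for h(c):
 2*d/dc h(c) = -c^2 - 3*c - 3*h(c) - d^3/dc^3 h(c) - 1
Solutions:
 h(c) = C3*exp(-c) - c^2/3 - 5*c/9 + (C1*sin(sqrt(11)*c/2) + C2*cos(sqrt(11)*c/2))*exp(c/2) + 1/27


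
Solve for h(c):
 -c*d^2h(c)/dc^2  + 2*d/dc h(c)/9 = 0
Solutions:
 h(c) = C1 + C2*c^(11/9)


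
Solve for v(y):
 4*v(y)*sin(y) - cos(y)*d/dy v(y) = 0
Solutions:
 v(y) = C1/cos(y)^4


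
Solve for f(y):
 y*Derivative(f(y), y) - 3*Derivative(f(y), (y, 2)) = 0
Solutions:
 f(y) = C1 + C2*erfi(sqrt(6)*y/6)


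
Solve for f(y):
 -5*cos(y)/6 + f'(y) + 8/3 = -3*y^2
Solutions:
 f(y) = C1 - y^3 - 8*y/3 + 5*sin(y)/6


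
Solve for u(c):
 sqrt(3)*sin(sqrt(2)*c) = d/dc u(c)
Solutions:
 u(c) = C1 - sqrt(6)*cos(sqrt(2)*c)/2


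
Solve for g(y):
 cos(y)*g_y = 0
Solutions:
 g(y) = C1


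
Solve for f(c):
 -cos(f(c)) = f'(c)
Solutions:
 f(c) = pi - asin((C1 + exp(2*c))/(C1 - exp(2*c)))
 f(c) = asin((C1 + exp(2*c))/(C1 - exp(2*c)))


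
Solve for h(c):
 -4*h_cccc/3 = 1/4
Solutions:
 h(c) = C1 + C2*c + C3*c^2 + C4*c^3 - c^4/128


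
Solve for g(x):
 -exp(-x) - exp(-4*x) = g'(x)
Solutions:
 g(x) = C1 + exp(-x) + exp(-4*x)/4


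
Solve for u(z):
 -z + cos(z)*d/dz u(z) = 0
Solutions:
 u(z) = C1 + Integral(z/cos(z), z)


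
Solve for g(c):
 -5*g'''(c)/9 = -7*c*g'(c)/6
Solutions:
 g(c) = C1 + Integral(C2*airyai(10^(2/3)*21^(1/3)*c/10) + C3*airybi(10^(2/3)*21^(1/3)*c/10), c)


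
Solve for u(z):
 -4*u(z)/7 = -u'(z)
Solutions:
 u(z) = C1*exp(4*z/7)


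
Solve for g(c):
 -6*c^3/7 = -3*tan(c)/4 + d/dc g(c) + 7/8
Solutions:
 g(c) = C1 - 3*c^4/14 - 7*c/8 - 3*log(cos(c))/4


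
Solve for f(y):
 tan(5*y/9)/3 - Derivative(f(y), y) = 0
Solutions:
 f(y) = C1 - 3*log(cos(5*y/9))/5


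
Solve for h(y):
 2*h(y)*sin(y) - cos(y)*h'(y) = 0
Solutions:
 h(y) = C1/cos(y)^2


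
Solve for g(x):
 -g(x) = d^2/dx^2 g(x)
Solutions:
 g(x) = C1*sin(x) + C2*cos(x)


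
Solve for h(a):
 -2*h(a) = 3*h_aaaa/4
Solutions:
 h(a) = (C1*sin(2^(1/4)*3^(3/4)*a/3) + C2*cos(2^(1/4)*3^(3/4)*a/3))*exp(-2^(1/4)*3^(3/4)*a/3) + (C3*sin(2^(1/4)*3^(3/4)*a/3) + C4*cos(2^(1/4)*3^(3/4)*a/3))*exp(2^(1/4)*3^(3/4)*a/3)


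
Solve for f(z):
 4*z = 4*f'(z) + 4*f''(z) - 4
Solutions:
 f(z) = C1 + C2*exp(-z) + z^2/2


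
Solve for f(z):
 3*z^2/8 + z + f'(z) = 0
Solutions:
 f(z) = C1 - z^3/8 - z^2/2


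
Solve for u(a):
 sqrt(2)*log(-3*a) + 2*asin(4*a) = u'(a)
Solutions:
 u(a) = C1 + sqrt(2)*a*(log(-a) - 1) + 2*a*asin(4*a) + sqrt(2)*a*log(3) + sqrt(1 - 16*a^2)/2


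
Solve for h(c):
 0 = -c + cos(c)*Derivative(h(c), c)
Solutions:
 h(c) = C1 + Integral(c/cos(c), c)


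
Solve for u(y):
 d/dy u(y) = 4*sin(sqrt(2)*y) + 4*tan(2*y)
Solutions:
 u(y) = C1 - 2*log(cos(2*y)) - 2*sqrt(2)*cos(sqrt(2)*y)


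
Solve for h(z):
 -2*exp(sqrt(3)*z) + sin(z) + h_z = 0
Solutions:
 h(z) = C1 + 2*sqrt(3)*exp(sqrt(3)*z)/3 + cos(z)


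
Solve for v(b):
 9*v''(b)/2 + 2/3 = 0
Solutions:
 v(b) = C1 + C2*b - 2*b^2/27


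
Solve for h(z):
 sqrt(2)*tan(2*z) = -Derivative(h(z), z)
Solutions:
 h(z) = C1 + sqrt(2)*log(cos(2*z))/2


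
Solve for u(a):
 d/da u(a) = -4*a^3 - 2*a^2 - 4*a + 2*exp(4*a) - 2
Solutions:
 u(a) = C1 - a^4 - 2*a^3/3 - 2*a^2 - 2*a + exp(4*a)/2


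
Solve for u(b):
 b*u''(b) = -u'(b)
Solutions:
 u(b) = C1 + C2*log(b)


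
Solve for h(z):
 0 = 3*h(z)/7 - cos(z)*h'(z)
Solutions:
 h(z) = C1*(sin(z) + 1)^(3/14)/(sin(z) - 1)^(3/14)


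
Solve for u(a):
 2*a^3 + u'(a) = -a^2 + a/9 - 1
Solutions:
 u(a) = C1 - a^4/2 - a^3/3 + a^2/18 - a


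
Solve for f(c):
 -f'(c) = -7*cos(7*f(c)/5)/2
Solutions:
 -7*c/2 - 5*log(sin(7*f(c)/5) - 1)/14 + 5*log(sin(7*f(c)/5) + 1)/14 = C1


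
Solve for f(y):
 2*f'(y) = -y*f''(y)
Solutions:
 f(y) = C1 + C2/y


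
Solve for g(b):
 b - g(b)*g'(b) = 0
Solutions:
 g(b) = -sqrt(C1 + b^2)
 g(b) = sqrt(C1 + b^2)


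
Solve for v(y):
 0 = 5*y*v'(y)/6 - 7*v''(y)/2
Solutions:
 v(y) = C1 + C2*erfi(sqrt(210)*y/42)


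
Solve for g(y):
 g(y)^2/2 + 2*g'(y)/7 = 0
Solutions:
 g(y) = 4/(C1 + 7*y)


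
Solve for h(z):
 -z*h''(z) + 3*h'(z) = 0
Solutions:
 h(z) = C1 + C2*z^4


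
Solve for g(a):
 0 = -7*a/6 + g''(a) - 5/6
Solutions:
 g(a) = C1 + C2*a + 7*a^3/36 + 5*a^2/12


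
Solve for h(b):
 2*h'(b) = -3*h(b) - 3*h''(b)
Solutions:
 h(b) = (C1*sin(2*sqrt(2)*b/3) + C2*cos(2*sqrt(2)*b/3))*exp(-b/3)


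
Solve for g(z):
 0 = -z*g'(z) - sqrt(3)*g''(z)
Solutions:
 g(z) = C1 + C2*erf(sqrt(2)*3^(3/4)*z/6)


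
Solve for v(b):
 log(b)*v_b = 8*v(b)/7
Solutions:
 v(b) = C1*exp(8*li(b)/7)


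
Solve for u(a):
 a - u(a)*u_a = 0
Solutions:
 u(a) = -sqrt(C1 + a^2)
 u(a) = sqrt(C1 + a^2)


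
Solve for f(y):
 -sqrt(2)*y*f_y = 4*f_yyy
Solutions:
 f(y) = C1 + Integral(C2*airyai(-sqrt(2)*y/2) + C3*airybi(-sqrt(2)*y/2), y)


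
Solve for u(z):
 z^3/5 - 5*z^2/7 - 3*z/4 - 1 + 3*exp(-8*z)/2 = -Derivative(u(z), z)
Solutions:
 u(z) = C1 - z^4/20 + 5*z^3/21 + 3*z^2/8 + z + 3*exp(-8*z)/16


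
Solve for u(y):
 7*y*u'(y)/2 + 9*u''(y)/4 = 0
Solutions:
 u(y) = C1 + C2*erf(sqrt(7)*y/3)


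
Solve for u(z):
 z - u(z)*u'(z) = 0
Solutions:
 u(z) = -sqrt(C1 + z^2)
 u(z) = sqrt(C1 + z^2)


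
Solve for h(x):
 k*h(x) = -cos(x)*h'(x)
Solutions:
 h(x) = C1*exp(k*(log(sin(x) - 1) - log(sin(x) + 1))/2)


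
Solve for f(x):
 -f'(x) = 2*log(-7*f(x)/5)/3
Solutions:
 3*Integral(1/(log(-_y) - log(5) + log(7)), (_y, f(x)))/2 = C1 - x


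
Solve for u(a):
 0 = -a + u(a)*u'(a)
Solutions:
 u(a) = -sqrt(C1 + a^2)
 u(a) = sqrt(C1 + a^2)


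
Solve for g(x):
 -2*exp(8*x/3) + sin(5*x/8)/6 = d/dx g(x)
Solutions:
 g(x) = C1 - 3*exp(8*x/3)/4 - 4*cos(5*x/8)/15


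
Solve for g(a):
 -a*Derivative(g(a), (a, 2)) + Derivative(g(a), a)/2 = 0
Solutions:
 g(a) = C1 + C2*a^(3/2)


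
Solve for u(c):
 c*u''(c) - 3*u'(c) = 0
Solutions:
 u(c) = C1 + C2*c^4


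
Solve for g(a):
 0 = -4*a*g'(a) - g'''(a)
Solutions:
 g(a) = C1 + Integral(C2*airyai(-2^(2/3)*a) + C3*airybi(-2^(2/3)*a), a)


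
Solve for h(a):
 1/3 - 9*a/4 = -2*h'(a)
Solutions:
 h(a) = C1 + 9*a^2/16 - a/6


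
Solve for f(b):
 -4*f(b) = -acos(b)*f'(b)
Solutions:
 f(b) = C1*exp(4*Integral(1/acos(b), b))


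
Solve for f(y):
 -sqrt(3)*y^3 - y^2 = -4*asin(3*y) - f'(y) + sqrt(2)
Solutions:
 f(y) = C1 + sqrt(3)*y^4/4 + y^3/3 - 4*y*asin(3*y) + sqrt(2)*y - 4*sqrt(1 - 9*y^2)/3


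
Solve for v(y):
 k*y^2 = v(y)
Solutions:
 v(y) = k*y^2


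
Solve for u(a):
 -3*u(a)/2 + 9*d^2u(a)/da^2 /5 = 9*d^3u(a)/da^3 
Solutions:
 u(a) = C1*exp(a*(2*2^(2/3)/(15*sqrt(5585) + 1121)^(1/3) + 4 + 2^(1/3)*(15*sqrt(5585) + 1121)^(1/3))/60)*sin(2^(1/3)*sqrt(3)*a*(-(15*sqrt(5585) + 1121)^(1/3) + 2*2^(1/3)/(15*sqrt(5585) + 1121)^(1/3))/60) + C2*exp(a*(2*2^(2/3)/(15*sqrt(5585) + 1121)^(1/3) + 4 + 2^(1/3)*(15*sqrt(5585) + 1121)^(1/3))/60)*cos(2^(1/3)*sqrt(3)*a*(-(15*sqrt(5585) + 1121)^(1/3) + 2*2^(1/3)/(15*sqrt(5585) + 1121)^(1/3))/60) + C3*exp(a*(-2^(1/3)*(15*sqrt(5585) + 1121)^(1/3) - 2*2^(2/3)/(15*sqrt(5585) + 1121)^(1/3) + 2)/30)


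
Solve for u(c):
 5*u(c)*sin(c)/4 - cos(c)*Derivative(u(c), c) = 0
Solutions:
 u(c) = C1/cos(c)^(5/4)


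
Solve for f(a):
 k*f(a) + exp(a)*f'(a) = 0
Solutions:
 f(a) = C1*exp(k*exp(-a))


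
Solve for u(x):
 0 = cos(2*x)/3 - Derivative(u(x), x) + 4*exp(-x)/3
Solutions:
 u(x) = C1 + sin(2*x)/6 - 4*exp(-x)/3


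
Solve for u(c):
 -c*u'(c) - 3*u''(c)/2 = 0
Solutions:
 u(c) = C1 + C2*erf(sqrt(3)*c/3)


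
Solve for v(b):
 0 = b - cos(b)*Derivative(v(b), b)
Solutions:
 v(b) = C1 + Integral(b/cos(b), b)


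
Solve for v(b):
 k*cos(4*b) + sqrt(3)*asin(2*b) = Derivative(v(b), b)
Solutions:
 v(b) = C1 + k*sin(4*b)/4 + sqrt(3)*(b*asin(2*b) + sqrt(1 - 4*b^2)/2)


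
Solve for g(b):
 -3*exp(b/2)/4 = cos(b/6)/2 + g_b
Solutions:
 g(b) = C1 - 3*exp(b/2)/2 - 3*sin(b/6)


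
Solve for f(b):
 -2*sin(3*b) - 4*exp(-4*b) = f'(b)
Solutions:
 f(b) = C1 + 2*cos(3*b)/3 + exp(-4*b)


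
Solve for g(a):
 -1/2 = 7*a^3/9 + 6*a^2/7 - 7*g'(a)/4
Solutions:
 g(a) = C1 + a^4/9 + 8*a^3/49 + 2*a/7


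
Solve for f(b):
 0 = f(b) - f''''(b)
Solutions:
 f(b) = C1*exp(-b) + C2*exp(b) + C3*sin(b) + C4*cos(b)


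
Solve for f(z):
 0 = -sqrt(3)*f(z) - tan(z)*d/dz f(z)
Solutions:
 f(z) = C1/sin(z)^(sqrt(3))


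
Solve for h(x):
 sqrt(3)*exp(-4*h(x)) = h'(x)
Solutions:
 h(x) = log(-I*(C1 + 4*sqrt(3)*x)^(1/4))
 h(x) = log(I*(C1 + 4*sqrt(3)*x)^(1/4))
 h(x) = log(-(C1 + 4*sqrt(3)*x)^(1/4))
 h(x) = log(C1 + 4*sqrt(3)*x)/4


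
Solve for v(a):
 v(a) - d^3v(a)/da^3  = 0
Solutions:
 v(a) = C3*exp(a) + (C1*sin(sqrt(3)*a/2) + C2*cos(sqrt(3)*a/2))*exp(-a/2)


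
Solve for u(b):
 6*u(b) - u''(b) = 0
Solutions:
 u(b) = C1*exp(-sqrt(6)*b) + C2*exp(sqrt(6)*b)


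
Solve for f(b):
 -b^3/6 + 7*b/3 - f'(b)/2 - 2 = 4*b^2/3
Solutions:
 f(b) = C1 - b^4/12 - 8*b^3/9 + 7*b^2/3 - 4*b


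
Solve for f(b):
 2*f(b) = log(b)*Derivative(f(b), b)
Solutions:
 f(b) = C1*exp(2*li(b))


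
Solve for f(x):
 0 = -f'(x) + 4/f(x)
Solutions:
 f(x) = -sqrt(C1 + 8*x)
 f(x) = sqrt(C1 + 8*x)


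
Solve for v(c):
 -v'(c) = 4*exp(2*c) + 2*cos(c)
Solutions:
 v(c) = C1 - 2*exp(2*c) - 2*sin(c)


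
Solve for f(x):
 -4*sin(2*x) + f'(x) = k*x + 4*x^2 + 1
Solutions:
 f(x) = C1 + k*x^2/2 + 4*x^3/3 + x - 2*cos(2*x)


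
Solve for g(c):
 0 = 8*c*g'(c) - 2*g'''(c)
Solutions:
 g(c) = C1 + Integral(C2*airyai(2^(2/3)*c) + C3*airybi(2^(2/3)*c), c)


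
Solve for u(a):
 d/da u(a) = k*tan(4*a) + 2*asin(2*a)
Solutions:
 u(a) = C1 + 2*a*asin(2*a) - k*log(cos(4*a))/4 + sqrt(1 - 4*a^2)


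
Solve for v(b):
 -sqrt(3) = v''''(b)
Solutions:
 v(b) = C1 + C2*b + C3*b^2 + C4*b^3 - sqrt(3)*b^4/24


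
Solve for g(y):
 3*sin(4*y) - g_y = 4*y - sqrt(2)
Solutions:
 g(y) = C1 - 2*y^2 + sqrt(2)*y - 3*cos(4*y)/4


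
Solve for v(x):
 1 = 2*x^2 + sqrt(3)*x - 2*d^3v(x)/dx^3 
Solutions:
 v(x) = C1 + C2*x + C3*x^2 + x^5/60 + sqrt(3)*x^4/48 - x^3/12


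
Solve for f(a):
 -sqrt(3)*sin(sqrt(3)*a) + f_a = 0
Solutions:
 f(a) = C1 - cos(sqrt(3)*a)


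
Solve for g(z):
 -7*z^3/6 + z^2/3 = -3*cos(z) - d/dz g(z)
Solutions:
 g(z) = C1 + 7*z^4/24 - z^3/9 - 3*sin(z)


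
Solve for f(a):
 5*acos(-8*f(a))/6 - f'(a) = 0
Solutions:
 Integral(1/acos(-8*_y), (_y, f(a))) = C1 + 5*a/6


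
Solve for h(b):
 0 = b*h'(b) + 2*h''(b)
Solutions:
 h(b) = C1 + C2*erf(b/2)


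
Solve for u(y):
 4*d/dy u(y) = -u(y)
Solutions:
 u(y) = C1*exp(-y/4)


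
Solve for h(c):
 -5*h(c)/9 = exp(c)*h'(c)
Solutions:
 h(c) = C1*exp(5*exp(-c)/9)


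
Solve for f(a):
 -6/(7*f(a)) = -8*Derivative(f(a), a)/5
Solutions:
 f(a) = -sqrt(C1 + 210*a)/14
 f(a) = sqrt(C1 + 210*a)/14


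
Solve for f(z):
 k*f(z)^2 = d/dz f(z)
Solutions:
 f(z) = -1/(C1 + k*z)


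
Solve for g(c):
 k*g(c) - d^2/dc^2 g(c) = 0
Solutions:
 g(c) = C1*exp(-c*sqrt(k)) + C2*exp(c*sqrt(k))


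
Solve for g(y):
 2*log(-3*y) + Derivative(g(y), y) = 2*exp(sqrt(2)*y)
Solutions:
 g(y) = C1 - 2*y*log(-y) + 2*y*(1 - log(3)) + sqrt(2)*exp(sqrt(2)*y)


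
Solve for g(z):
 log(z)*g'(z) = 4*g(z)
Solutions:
 g(z) = C1*exp(4*li(z))


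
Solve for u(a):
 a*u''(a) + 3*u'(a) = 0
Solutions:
 u(a) = C1 + C2/a^2


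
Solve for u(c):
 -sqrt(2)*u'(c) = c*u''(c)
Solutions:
 u(c) = C1 + C2*c^(1 - sqrt(2))


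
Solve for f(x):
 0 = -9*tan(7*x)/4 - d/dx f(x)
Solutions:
 f(x) = C1 + 9*log(cos(7*x))/28


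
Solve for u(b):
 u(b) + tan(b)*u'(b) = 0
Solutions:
 u(b) = C1/sin(b)


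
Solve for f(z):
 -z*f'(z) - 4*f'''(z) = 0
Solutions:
 f(z) = C1 + Integral(C2*airyai(-2^(1/3)*z/2) + C3*airybi(-2^(1/3)*z/2), z)


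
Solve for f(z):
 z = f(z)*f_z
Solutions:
 f(z) = -sqrt(C1 + z^2)
 f(z) = sqrt(C1 + z^2)


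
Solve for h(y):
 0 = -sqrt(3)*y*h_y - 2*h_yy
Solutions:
 h(y) = C1 + C2*erf(3^(1/4)*y/2)


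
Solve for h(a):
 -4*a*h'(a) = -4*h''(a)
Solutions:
 h(a) = C1 + C2*erfi(sqrt(2)*a/2)


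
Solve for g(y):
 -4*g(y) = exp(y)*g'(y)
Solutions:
 g(y) = C1*exp(4*exp(-y))


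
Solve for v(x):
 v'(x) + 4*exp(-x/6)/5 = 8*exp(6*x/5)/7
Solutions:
 v(x) = C1 + 20*exp(6*x/5)/21 + 24*exp(-x/6)/5


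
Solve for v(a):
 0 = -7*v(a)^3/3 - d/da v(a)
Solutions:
 v(a) = -sqrt(6)*sqrt(-1/(C1 - 7*a))/2
 v(a) = sqrt(6)*sqrt(-1/(C1 - 7*a))/2


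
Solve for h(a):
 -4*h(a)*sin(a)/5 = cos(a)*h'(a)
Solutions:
 h(a) = C1*cos(a)^(4/5)


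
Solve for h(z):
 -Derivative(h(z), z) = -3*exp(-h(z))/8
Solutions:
 h(z) = log(C1 + 3*z/8)


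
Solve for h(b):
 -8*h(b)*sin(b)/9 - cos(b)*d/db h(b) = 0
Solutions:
 h(b) = C1*cos(b)^(8/9)


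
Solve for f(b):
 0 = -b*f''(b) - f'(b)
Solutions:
 f(b) = C1 + C2*log(b)


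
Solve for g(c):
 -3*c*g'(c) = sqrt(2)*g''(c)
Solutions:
 g(c) = C1 + C2*erf(2^(1/4)*sqrt(3)*c/2)


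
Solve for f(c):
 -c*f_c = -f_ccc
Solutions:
 f(c) = C1 + Integral(C2*airyai(c) + C3*airybi(c), c)


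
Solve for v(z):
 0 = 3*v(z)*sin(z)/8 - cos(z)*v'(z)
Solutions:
 v(z) = C1/cos(z)^(3/8)


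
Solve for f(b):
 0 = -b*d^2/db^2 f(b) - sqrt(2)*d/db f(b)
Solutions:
 f(b) = C1 + C2*b^(1 - sqrt(2))


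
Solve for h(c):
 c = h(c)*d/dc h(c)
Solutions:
 h(c) = -sqrt(C1 + c^2)
 h(c) = sqrt(C1 + c^2)


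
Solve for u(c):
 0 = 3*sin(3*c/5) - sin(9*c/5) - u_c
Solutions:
 u(c) = C1 - 5*cos(3*c/5) + 5*cos(9*c/5)/9


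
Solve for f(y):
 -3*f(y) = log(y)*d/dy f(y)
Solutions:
 f(y) = C1*exp(-3*li(y))


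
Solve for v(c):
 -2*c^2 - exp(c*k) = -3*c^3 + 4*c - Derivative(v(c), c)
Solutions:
 v(c) = C1 - 3*c^4/4 + 2*c^3/3 + 2*c^2 + exp(c*k)/k


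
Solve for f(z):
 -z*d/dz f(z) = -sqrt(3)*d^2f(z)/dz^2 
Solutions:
 f(z) = C1 + C2*erfi(sqrt(2)*3^(3/4)*z/6)


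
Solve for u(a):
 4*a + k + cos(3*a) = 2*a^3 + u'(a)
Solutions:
 u(a) = C1 - a^4/2 + 2*a^2 + a*k + sin(3*a)/3


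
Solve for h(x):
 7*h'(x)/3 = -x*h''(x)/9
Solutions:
 h(x) = C1 + C2/x^20


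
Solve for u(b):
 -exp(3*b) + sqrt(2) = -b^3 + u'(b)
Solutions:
 u(b) = C1 + b^4/4 + sqrt(2)*b - exp(3*b)/3


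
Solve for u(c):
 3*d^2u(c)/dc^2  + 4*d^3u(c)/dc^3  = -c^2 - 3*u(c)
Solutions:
 u(c) = C1*exp(c*(-2 + (4*sqrt(39) + 25)^(-1/3) + (4*sqrt(39) + 25)^(1/3))/8)*sin(sqrt(3)*c*(-(4*sqrt(39) + 25)^(1/3) + (4*sqrt(39) + 25)^(-1/3))/8) + C2*exp(c*(-2 + (4*sqrt(39) + 25)^(-1/3) + (4*sqrt(39) + 25)^(1/3))/8)*cos(sqrt(3)*c*(-(4*sqrt(39) + 25)^(1/3) + (4*sqrt(39) + 25)^(-1/3))/8) + C3*exp(-c*((4*sqrt(39) + 25)^(-1/3) + 1 + (4*sqrt(39) + 25)^(1/3))/4) - c^2/3 + 2/3


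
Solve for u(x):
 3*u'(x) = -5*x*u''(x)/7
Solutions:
 u(x) = C1 + C2/x^(16/5)


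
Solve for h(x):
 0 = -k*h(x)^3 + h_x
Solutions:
 h(x) = -sqrt(2)*sqrt(-1/(C1 + k*x))/2
 h(x) = sqrt(2)*sqrt(-1/(C1 + k*x))/2


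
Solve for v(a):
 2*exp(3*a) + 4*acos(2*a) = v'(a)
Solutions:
 v(a) = C1 + 4*a*acos(2*a) - 2*sqrt(1 - 4*a^2) + 2*exp(3*a)/3


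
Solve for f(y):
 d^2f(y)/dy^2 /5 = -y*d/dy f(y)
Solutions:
 f(y) = C1 + C2*erf(sqrt(10)*y/2)


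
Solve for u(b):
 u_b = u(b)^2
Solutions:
 u(b) = -1/(C1 + b)


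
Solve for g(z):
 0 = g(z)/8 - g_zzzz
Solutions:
 g(z) = C1*exp(-2^(1/4)*z/2) + C2*exp(2^(1/4)*z/2) + C3*sin(2^(1/4)*z/2) + C4*cos(2^(1/4)*z/2)


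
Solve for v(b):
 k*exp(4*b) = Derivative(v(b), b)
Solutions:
 v(b) = C1 + k*exp(4*b)/4


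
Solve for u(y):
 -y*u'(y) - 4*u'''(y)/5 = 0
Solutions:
 u(y) = C1 + Integral(C2*airyai(-10^(1/3)*y/2) + C3*airybi(-10^(1/3)*y/2), y)


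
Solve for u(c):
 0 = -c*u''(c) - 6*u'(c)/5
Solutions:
 u(c) = C1 + C2/c^(1/5)


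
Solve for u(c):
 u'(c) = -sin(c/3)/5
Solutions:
 u(c) = C1 + 3*cos(c/3)/5


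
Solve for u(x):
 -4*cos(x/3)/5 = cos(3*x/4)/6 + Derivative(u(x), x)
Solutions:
 u(x) = C1 - 12*sin(x/3)/5 - 2*sin(3*x/4)/9


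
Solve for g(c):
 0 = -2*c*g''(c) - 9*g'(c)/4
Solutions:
 g(c) = C1 + C2/c^(1/8)


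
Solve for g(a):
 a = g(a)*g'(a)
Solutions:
 g(a) = -sqrt(C1 + a^2)
 g(a) = sqrt(C1 + a^2)


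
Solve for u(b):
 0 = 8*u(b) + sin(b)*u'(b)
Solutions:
 u(b) = C1*(cos(b)^4 + 4*cos(b)^3 + 6*cos(b)^2 + 4*cos(b) + 1)/(cos(b)^4 - 4*cos(b)^3 + 6*cos(b)^2 - 4*cos(b) + 1)


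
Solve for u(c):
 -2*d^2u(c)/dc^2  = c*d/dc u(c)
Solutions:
 u(c) = C1 + C2*erf(c/2)


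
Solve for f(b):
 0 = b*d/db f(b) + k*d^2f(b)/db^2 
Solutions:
 f(b) = C1 + C2*sqrt(k)*erf(sqrt(2)*b*sqrt(1/k)/2)


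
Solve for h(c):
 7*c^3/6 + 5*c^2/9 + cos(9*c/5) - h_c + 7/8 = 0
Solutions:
 h(c) = C1 + 7*c^4/24 + 5*c^3/27 + 7*c/8 + 5*sin(9*c/5)/9


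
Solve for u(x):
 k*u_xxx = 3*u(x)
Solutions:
 u(x) = C1*exp(3^(1/3)*x*(1/k)^(1/3)) + C2*exp(x*(-3^(1/3) + 3^(5/6)*I)*(1/k)^(1/3)/2) + C3*exp(-x*(3^(1/3) + 3^(5/6)*I)*(1/k)^(1/3)/2)


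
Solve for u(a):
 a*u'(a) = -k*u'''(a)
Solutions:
 u(a) = C1 + Integral(C2*airyai(a*(-1/k)^(1/3)) + C3*airybi(a*(-1/k)^(1/3)), a)


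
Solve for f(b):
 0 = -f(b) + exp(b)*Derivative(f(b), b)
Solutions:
 f(b) = C1*exp(-exp(-b))


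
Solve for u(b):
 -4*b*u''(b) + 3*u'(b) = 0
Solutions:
 u(b) = C1 + C2*b^(7/4)


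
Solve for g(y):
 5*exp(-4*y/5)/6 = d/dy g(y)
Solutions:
 g(y) = C1 - 25*exp(-4*y/5)/24


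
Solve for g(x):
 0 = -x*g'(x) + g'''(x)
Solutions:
 g(x) = C1 + Integral(C2*airyai(x) + C3*airybi(x), x)


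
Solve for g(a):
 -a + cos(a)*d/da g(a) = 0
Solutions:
 g(a) = C1 + Integral(a/cos(a), a)


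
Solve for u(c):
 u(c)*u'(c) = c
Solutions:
 u(c) = -sqrt(C1 + c^2)
 u(c) = sqrt(C1 + c^2)


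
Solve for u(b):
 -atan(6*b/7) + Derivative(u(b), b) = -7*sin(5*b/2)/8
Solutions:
 u(b) = C1 + b*atan(6*b/7) - 7*log(36*b^2 + 49)/12 + 7*cos(5*b/2)/20


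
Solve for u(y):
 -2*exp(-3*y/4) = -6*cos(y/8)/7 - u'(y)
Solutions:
 u(y) = C1 - 48*sin(y/8)/7 - 8*exp(-3*y/4)/3


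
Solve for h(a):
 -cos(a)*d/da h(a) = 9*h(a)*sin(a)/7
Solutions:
 h(a) = C1*cos(a)^(9/7)


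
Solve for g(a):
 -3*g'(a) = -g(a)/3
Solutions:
 g(a) = C1*exp(a/9)


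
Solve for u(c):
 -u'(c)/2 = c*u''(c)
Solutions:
 u(c) = C1 + C2*sqrt(c)


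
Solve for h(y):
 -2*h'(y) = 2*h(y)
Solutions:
 h(y) = C1*exp(-y)


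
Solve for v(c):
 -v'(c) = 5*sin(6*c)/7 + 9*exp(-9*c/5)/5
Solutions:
 v(c) = C1 + 5*cos(6*c)/42 + exp(-9*c/5)


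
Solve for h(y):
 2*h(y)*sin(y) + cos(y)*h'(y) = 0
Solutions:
 h(y) = C1*cos(y)^2


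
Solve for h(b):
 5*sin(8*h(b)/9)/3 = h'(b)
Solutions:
 -5*b/3 + 9*log(cos(8*h(b)/9) - 1)/16 - 9*log(cos(8*h(b)/9) + 1)/16 = C1


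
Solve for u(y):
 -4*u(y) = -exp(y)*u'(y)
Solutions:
 u(y) = C1*exp(-4*exp(-y))


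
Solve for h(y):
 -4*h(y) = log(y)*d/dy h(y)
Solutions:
 h(y) = C1*exp(-4*li(y))


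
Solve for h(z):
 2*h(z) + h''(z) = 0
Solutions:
 h(z) = C1*sin(sqrt(2)*z) + C2*cos(sqrt(2)*z)


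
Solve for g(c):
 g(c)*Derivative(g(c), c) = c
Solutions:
 g(c) = -sqrt(C1 + c^2)
 g(c) = sqrt(C1 + c^2)


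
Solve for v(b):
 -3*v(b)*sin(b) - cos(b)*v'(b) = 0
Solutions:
 v(b) = C1*cos(b)^3


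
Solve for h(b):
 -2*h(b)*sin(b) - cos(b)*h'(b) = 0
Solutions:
 h(b) = C1*cos(b)^2


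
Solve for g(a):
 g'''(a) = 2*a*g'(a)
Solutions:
 g(a) = C1 + Integral(C2*airyai(2^(1/3)*a) + C3*airybi(2^(1/3)*a), a)


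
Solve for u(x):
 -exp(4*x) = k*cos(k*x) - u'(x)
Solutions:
 u(x) = C1 + exp(4*x)/4 + sin(k*x)


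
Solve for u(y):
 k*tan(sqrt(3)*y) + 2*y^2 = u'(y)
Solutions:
 u(y) = C1 - sqrt(3)*k*log(cos(sqrt(3)*y))/3 + 2*y^3/3


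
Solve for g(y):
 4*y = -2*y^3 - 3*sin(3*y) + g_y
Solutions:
 g(y) = C1 + y^4/2 + 2*y^2 - cos(3*y)


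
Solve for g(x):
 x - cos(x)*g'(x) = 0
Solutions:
 g(x) = C1 + Integral(x/cos(x), x)


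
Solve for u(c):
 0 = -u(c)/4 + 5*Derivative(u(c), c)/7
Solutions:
 u(c) = C1*exp(7*c/20)


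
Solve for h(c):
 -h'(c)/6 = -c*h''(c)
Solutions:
 h(c) = C1 + C2*c^(7/6)


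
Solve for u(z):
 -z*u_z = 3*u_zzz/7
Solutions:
 u(z) = C1 + Integral(C2*airyai(-3^(2/3)*7^(1/3)*z/3) + C3*airybi(-3^(2/3)*7^(1/3)*z/3), z)


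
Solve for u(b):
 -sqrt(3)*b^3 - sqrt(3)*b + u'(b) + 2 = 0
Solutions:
 u(b) = C1 + sqrt(3)*b^4/4 + sqrt(3)*b^2/2 - 2*b


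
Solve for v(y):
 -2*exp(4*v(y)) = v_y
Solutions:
 v(y) = log(-I*(1/(C1 + 8*y))^(1/4))
 v(y) = log(I*(1/(C1 + 8*y))^(1/4))
 v(y) = log(-(1/(C1 + 8*y))^(1/4))
 v(y) = log(1/(C1 + 8*y))/4


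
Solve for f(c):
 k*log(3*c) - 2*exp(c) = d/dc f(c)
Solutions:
 f(c) = C1 + c*k*log(c) + c*k*(-1 + log(3)) - 2*exp(c)


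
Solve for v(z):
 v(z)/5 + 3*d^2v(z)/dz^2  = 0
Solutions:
 v(z) = C1*sin(sqrt(15)*z/15) + C2*cos(sqrt(15)*z/15)


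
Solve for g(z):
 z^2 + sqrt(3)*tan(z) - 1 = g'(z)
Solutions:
 g(z) = C1 + z^3/3 - z - sqrt(3)*log(cos(z))


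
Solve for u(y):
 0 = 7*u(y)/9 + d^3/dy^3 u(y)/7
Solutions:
 u(y) = C3*exp(-3^(1/3)*7^(2/3)*y/3) + (C1*sin(3^(5/6)*7^(2/3)*y/6) + C2*cos(3^(5/6)*7^(2/3)*y/6))*exp(3^(1/3)*7^(2/3)*y/6)


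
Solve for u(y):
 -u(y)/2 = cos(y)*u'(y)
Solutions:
 u(y) = C1*(sin(y) - 1)^(1/4)/(sin(y) + 1)^(1/4)


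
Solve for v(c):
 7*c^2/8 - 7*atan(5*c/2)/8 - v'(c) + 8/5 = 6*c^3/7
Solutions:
 v(c) = C1 - 3*c^4/14 + 7*c^3/24 - 7*c*atan(5*c/2)/8 + 8*c/5 + 7*log(25*c^2 + 4)/40


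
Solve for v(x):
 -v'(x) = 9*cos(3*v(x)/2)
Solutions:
 v(x) = -2*asin((C1 + exp(27*x))/(C1 - exp(27*x)))/3 + 2*pi/3
 v(x) = 2*asin((C1 + exp(27*x))/(C1 - exp(27*x)))/3


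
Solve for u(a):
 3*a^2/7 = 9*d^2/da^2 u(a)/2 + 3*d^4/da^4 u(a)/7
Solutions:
 u(a) = C1 + C2*a + C3*sin(sqrt(42)*a/2) + C4*cos(sqrt(42)*a/2) + a^4/126 - 4*a^2/441


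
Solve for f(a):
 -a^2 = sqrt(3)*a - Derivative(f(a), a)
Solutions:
 f(a) = C1 + a^3/3 + sqrt(3)*a^2/2


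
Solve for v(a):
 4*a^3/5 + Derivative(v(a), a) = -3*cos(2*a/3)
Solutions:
 v(a) = C1 - a^4/5 - 9*sin(2*a/3)/2


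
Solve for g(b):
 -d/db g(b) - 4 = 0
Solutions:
 g(b) = C1 - 4*b


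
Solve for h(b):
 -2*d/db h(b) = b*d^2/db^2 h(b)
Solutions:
 h(b) = C1 + C2/b


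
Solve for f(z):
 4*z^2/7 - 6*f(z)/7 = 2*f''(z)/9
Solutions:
 f(z) = C1*sin(3*sqrt(21)*z/7) + C2*cos(3*sqrt(21)*z/7) + 2*z^2/3 - 28/81


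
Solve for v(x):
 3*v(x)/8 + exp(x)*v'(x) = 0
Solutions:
 v(x) = C1*exp(3*exp(-x)/8)


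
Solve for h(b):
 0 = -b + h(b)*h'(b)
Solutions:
 h(b) = -sqrt(C1 + b^2)
 h(b) = sqrt(C1 + b^2)


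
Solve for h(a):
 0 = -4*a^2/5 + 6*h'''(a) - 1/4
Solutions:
 h(a) = C1 + C2*a + C3*a^2 + a^5/450 + a^3/144


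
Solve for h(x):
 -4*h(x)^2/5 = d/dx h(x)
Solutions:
 h(x) = 5/(C1 + 4*x)


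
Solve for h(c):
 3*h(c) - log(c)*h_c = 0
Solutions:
 h(c) = C1*exp(3*li(c))


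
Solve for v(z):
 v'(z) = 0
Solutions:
 v(z) = C1


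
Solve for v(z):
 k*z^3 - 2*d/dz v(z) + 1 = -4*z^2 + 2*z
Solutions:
 v(z) = C1 + k*z^4/8 + 2*z^3/3 - z^2/2 + z/2


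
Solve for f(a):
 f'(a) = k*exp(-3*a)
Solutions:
 f(a) = C1 - k*exp(-3*a)/3


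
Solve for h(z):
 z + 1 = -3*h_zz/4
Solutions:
 h(z) = C1 + C2*z - 2*z^3/9 - 2*z^2/3


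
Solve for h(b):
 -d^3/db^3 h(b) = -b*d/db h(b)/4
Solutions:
 h(b) = C1 + Integral(C2*airyai(2^(1/3)*b/2) + C3*airybi(2^(1/3)*b/2), b)


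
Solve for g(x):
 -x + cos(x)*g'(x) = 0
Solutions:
 g(x) = C1 + Integral(x/cos(x), x)


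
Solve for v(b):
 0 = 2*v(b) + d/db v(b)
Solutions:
 v(b) = C1*exp(-2*b)


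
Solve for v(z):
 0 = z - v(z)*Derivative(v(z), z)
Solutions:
 v(z) = -sqrt(C1 + z^2)
 v(z) = sqrt(C1 + z^2)


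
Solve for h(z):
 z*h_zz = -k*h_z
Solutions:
 h(z) = C1 + z^(1 - re(k))*(C2*sin(log(z)*Abs(im(k))) + C3*cos(log(z)*im(k)))


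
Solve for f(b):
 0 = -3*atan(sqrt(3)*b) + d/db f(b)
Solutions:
 f(b) = C1 + 3*b*atan(sqrt(3)*b) - sqrt(3)*log(3*b^2 + 1)/2


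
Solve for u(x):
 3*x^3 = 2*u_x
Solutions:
 u(x) = C1 + 3*x^4/8


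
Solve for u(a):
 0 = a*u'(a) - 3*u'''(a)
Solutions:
 u(a) = C1 + Integral(C2*airyai(3^(2/3)*a/3) + C3*airybi(3^(2/3)*a/3), a)


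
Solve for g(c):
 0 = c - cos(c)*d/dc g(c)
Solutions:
 g(c) = C1 + Integral(c/cos(c), c)


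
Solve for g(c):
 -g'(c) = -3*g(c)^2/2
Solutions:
 g(c) = -2/(C1 + 3*c)


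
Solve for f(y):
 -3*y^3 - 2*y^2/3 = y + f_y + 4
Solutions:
 f(y) = C1 - 3*y^4/4 - 2*y^3/9 - y^2/2 - 4*y


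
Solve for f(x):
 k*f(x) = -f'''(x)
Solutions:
 f(x) = C1*exp(x*(-k)^(1/3)) + C2*exp(x*(-k)^(1/3)*(-1 + sqrt(3)*I)/2) + C3*exp(-x*(-k)^(1/3)*(1 + sqrt(3)*I)/2)


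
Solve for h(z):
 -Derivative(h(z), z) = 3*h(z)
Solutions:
 h(z) = C1*exp(-3*z)


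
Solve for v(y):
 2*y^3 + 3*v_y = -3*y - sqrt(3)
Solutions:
 v(y) = C1 - y^4/6 - y^2/2 - sqrt(3)*y/3


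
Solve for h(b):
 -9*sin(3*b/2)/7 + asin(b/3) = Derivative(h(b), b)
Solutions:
 h(b) = C1 + b*asin(b/3) + sqrt(9 - b^2) + 6*cos(3*b/2)/7


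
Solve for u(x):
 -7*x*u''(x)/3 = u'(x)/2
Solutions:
 u(x) = C1 + C2*x^(11/14)


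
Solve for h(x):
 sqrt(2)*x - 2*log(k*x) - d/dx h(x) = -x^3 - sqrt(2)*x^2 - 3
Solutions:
 h(x) = C1 + x^4/4 + sqrt(2)*x^3/3 + sqrt(2)*x^2/2 - 2*x*log(k*x) + 5*x


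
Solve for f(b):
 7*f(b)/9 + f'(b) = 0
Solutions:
 f(b) = C1*exp(-7*b/9)


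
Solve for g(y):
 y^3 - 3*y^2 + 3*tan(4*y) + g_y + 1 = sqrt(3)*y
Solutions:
 g(y) = C1 - y^4/4 + y^3 + sqrt(3)*y^2/2 - y + 3*log(cos(4*y))/4


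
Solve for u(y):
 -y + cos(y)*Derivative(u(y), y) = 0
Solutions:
 u(y) = C1 + Integral(y/cos(y), y)


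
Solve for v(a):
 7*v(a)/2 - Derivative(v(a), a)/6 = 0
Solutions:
 v(a) = C1*exp(21*a)


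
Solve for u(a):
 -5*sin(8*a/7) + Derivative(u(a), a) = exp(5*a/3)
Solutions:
 u(a) = C1 + 3*exp(5*a/3)/5 - 35*cos(8*a/7)/8


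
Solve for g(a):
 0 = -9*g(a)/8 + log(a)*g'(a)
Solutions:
 g(a) = C1*exp(9*li(a)/8)


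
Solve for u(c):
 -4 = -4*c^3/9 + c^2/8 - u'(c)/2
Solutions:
 u(c) = C1 - 2*c^4/9 + c^3/12 + 8*c


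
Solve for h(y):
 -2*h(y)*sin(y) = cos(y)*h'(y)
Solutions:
 h(y) = C1*cos(y)^2


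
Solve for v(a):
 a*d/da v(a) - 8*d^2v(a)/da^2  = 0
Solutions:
 v(a) = C1 + C2*erfi(a/4)


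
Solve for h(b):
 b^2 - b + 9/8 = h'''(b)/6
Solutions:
 h(b) = C1 + C2*b + C3*b^2 + b^5/10 - b^4/4 + 9*b^3/8


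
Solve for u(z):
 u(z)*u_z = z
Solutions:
 u(z) = -sqrt(C1 + z^2)
 u(z) = sqrt(C1 + z^2)


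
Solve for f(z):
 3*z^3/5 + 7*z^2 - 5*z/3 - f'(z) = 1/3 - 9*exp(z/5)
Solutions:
 f(z) = C1 + 3*z^4/20 + 7*z^3/3 - 5*z^2/6 - z/3 + 45*exp(z/5)


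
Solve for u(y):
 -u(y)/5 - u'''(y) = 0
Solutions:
 u(y) = C3*exp(-5^(2/3)*y/5) + (C1*sin(sqrt(3)*5^(2/3)*y/10) + C2*cos(sqrt(3)*5^(2/3)*y/10))*exp(5^(2/3)*y/10)


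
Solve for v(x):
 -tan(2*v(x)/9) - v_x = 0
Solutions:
 v(x) = -9*asin(C1*exp(-2*x/9))/2 + 9*pi/2
 v(x) = 9*asin(C1*exp(-2*x/9))/2


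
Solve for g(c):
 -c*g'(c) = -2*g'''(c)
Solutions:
 g(c) = C1 + Integral(C2*airyai(2^(2/3)*c/2) + C3*airybi(2^(2/3)*c/2), c)


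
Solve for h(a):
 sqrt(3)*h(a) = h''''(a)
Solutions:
 h(a) = C1*exp(-3^(1/8)*a) + C2*exp(3^(1/8)*a) + C3*sin(3^(1/8)*a) + C4*cos(3^(1/8)*a)


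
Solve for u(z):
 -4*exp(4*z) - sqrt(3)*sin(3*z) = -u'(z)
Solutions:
 u(z) = C1 + exp(4*z) - sqrt(3)*cos(3*z)/3


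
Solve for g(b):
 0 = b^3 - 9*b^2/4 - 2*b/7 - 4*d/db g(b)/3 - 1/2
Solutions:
 g(b) = C1 + 3*b^4/16 - 9*b^3/16 - 3*b^2/28 - 3*b/8


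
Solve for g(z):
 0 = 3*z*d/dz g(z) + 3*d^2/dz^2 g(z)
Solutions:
 g(z) = C1 + C2*erf(sqrt(2)*z/2)


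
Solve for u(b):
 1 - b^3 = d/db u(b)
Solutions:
 u(b) = C1 - b^4/4 + b


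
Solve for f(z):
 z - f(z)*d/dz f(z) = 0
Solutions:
 f(z) = -sqrt(C1 + z^2)
 f(z) = sqrt(C1 + z^2)


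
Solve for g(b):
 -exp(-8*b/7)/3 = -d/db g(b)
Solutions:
 g(b) = C1 - 7*exp(-8*b/7)/24


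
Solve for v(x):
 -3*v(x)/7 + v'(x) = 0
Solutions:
 v(x) = C1*exp(3*x/7)


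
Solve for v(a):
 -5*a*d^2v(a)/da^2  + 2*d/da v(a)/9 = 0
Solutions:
 v(a) = C1 + C2*a^(47/45)


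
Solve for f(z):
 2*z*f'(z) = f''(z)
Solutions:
 f(z) = C1 + C2*erfi(z)


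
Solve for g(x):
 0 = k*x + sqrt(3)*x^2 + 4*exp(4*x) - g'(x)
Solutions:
 g(x) = C1 + k*x^2/2 + sqrt(3)*x^3/3 + exp(4*x)


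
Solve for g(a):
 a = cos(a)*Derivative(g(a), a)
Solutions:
 g(a) = C1 + Integral(a/cos(a), a)


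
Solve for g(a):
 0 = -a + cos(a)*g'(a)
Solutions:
 g(a) = C1 + Integral(a/cos(a), a)


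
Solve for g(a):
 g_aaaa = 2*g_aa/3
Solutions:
 g(a) = C1 + C2*a + C3*exp(-sqrt(6)*a/3) + C4*exp(sqrt(6)*a/3)


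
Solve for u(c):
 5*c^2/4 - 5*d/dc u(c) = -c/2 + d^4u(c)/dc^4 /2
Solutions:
 u(c) = C1 + C4*exp(-10^(1/3)*c) + c^3/12 + c^2/20 + (C2*sin(10^(1/3)*sqrt(3)*c/2) + C3*cos(10^(1/3)*sqrt(3)*c/2))*exp(10^(1/3)*c/2)


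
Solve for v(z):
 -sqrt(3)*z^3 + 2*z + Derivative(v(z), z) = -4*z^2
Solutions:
 v(z) = C1 + sqrt(3)*z^4/4 - 4*z^3/3 - z^2


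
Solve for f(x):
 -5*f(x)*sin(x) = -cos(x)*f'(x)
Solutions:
 f(x) = C1/cos(x)^5


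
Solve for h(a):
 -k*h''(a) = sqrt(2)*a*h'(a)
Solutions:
 h(a) = C1 + C2*sqrt(k)*erf(2^(3/4)*a*sqrt(1/k)/2)


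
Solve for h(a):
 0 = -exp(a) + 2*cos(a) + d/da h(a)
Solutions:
 h(a) = C1 + exp(a) - 2*sin(a)


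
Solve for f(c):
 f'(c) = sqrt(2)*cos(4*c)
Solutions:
 f(c) = C1 + sqrt(2)*sin(4*c)/4


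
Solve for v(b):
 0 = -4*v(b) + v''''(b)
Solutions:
 v(b) = C1*exp(-sqrt(2)*b) + C2*exp(sqrt(2)*b) + C3*sin(sqrt(2)*b) + C4*cos(sqrt(2)*b)


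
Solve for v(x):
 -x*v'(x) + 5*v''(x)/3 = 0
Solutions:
 v(x) = C1 + C2*erfi(sqrt(30)*x/10)


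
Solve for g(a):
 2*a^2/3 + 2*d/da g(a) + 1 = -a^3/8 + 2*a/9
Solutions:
 g(a) = C1 - a^4/64 - a^3/9 + a^2/18 - a/2


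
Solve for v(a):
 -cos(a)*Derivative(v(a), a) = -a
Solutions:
 v(a) = C1 + Integral(a/cos(a), a)


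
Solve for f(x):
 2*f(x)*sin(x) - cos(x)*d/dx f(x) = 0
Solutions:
 f(x) = C1/cos(x)^2


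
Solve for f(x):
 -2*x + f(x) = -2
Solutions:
 f(x) = 2*x - 2


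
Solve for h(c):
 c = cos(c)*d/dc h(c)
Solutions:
 h(c) = C1 + Integral(c/cos(c), c)


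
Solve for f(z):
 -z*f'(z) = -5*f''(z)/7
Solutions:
 f(z) = C1 + C2*erfi(sqrt(70)*z/10)


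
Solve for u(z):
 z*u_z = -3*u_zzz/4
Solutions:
 u(z) = C1 + Integral(C2*airyai(-6^(2/3)*z/3) + C3*airybi(-6^(2/3)*z/3), z)


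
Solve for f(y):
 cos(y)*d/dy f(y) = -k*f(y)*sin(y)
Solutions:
 f(y) = C1*exp(k*log(cos(y)))


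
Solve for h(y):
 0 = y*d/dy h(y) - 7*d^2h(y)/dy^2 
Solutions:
 h(y) = C1 + C2*erfi(sqrt(14)*y/14)


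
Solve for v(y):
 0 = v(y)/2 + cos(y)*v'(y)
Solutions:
 v(y) = C1*(sin(y) - 1)^(1/4)/(sin(y) + 1)^(1/4)


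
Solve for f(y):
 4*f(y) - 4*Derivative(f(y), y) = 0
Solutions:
 f(y) = C1*exp(y)


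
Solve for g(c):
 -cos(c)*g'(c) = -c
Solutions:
 g(c) = C1 + Integral(c/cos(c), c)


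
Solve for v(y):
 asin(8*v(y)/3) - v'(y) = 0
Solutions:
 Integral(1/asin(8*_y/3), (_y, v(y))) = C1 + y


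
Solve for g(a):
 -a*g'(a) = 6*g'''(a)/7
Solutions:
 g(a) = C1 + Integral(C2*airyai(-6^(2/3)*7^(1/3)*a/6) + C3*airybi(-6^(2/3)*7^(1/3)*a/6), a)


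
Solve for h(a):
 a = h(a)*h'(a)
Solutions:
 h(a) = -sqrt(C1 + a^2)
 h(a) = sqrt(C1 + a^2)


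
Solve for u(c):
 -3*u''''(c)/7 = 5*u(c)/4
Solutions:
 u(c) = (C1*sin(3^(3/4)*35^(1/4)*c/6) + C2*cos(3^(3/4)*35^(1/4)*c/6))*exp(-3^(3/4)*35^(1/4)*c/6) + (C3*sin(3^(3/4)*35^(1/4)*c/6) + C4*cos(3^(3/4)*35^(1/4)*c/6))*exp(3^(3/4)*35^(1/4)*c/6)


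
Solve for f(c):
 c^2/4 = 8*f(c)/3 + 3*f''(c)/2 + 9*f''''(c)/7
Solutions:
 f(c) = 3*c^2/32 + (C1*sin(2^(3/4)*21^(1/4)*c*cos(atan(sqrt(2247)/21)/2)/3) + C2*cos(2^(3/4)*21^(1/4)*c*cos(atan(sqrt(2247)/21)/2)/3))*exp(-2^(3/4)*21^(1/4)*c*sin(atan(sqrt(2247)/21)/2)/3) + (C3*sin(2^(3/4)*21^(1/4)*c*cos(atan(sqrt(2247)/21)/2)/3) + C4*cos(2^(3/4)*21^(1/4)*c*cos(atan(sqrt(2247)/21)/2)/3))*exp(2^(3/4)*21^(1/4)*c*sin(atan(sqrt(2247)/21)/2)/3) - 27/256


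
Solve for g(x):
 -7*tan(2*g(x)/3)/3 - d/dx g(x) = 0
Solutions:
 g(x) = -3*asin(C1*exp(-14*x/9))/2 + 3*pi/2
 g(x) = 3*asin(C1*exp(-14*x/9))/2


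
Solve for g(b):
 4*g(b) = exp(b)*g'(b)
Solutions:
 g(b) = C1*exp(-4*exp(-b))


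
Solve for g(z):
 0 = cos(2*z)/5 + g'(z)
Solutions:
 g(z) = C1 - sin(2*z)/10


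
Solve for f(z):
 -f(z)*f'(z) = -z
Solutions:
 f(z) = -sqrt(C1 + z^2)
 f(z) = sqrt(C1 + z^2)


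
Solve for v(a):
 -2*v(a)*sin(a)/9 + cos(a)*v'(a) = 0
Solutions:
 v(a) = C1/cos(a)^(2/9)


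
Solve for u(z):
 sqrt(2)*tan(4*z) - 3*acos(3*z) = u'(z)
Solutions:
 u(z) = C1 - 3*z*acos(3*z) + sqrt(1 - 9*z^2) - sqrt(2)*log(cos(4*z))/4


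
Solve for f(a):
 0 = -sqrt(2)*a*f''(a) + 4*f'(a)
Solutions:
 f(a) = C1 + C2*a^(1 + 2*sqrt(2))


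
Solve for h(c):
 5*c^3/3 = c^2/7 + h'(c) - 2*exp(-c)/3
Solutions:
 h(c) = C1 + 5*c^4/12 - c^3/21 - 2*exp(-c)/3


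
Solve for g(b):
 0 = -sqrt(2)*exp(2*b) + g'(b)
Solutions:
 g(b) = C1 + sqrt(2)*exp(2*b)/2


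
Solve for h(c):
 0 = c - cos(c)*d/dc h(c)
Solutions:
 h(c) = C1 + Integral(c/cos(c), c)


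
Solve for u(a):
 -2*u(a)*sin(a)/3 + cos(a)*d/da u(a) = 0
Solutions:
 u(a) = C1/cos(a)^(2/3)


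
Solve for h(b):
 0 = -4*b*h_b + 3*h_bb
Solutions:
 h(b) = C1 + C2*erfi(sqrt(6)*b/3)


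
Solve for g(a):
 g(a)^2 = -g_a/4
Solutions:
 g(a) = 1/(C1 + 4*a)


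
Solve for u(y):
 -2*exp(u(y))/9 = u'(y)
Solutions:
 u(y) = log(1/(C1 + 2*y)) + 2*log(3)


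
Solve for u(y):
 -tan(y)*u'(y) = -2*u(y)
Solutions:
 u(y) = C1*sin(y)^2


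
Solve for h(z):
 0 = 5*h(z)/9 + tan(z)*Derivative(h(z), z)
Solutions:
 h(z) = C1/sin(z)^(5/9)


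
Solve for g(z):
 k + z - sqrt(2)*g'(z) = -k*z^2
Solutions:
 g(z) = C1 + sqrt(2)*k*z^3/6 + sqrt(2)*k*z/2 + sqrt(2)*z^2/4


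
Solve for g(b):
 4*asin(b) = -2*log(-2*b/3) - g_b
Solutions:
 g(b) = C1 - 2*b*log(-b) - 4*b*asin(b) - 2*b*log(2) + 2*b + 2*b*log(3) - 4*sqrt(1 - b^2)


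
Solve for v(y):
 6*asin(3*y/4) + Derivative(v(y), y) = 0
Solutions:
 v(y) = C1 - 6*y*asin(3*y/4) - 2*sqrt(16 - 9*y^2)


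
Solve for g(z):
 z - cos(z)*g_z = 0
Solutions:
 g(z) = C1 + Integral(z/cos(z), z)


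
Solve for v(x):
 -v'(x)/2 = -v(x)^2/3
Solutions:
 v(x) = -3/(C1 + 2*x)


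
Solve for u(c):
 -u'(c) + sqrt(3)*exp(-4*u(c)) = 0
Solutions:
 u(c) = log(-I*(C1 + 4*sqrt(3)*c)^(1/4))
 u(c) = log(I*(C1 + 4*sqrt(3)*c)^(1/4))
 u(c) = log(-(C1 + 4*sqrt(3)*c)^(1/4))
 u(c) = log(C1 + 4*sqrt(3)*c)/4


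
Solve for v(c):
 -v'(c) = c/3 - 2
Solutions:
 v(c) = C1 - c^2/6 + 2*c


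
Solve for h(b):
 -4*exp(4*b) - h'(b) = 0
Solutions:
 h(b) = C1 - exp(4*b)


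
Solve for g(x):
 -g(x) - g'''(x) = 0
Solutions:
 g(x) = C3*exp(-x) + (C1*sin(sqrt(3)*x/2) + C2*cos(sqrt(3)*x/2))*exp(x/2)


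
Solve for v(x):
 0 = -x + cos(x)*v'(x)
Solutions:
 v(x) = C1 + Integral(x/cos(x), x)


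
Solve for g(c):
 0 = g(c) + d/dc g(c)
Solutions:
 g(c) = C1*exp(-c)


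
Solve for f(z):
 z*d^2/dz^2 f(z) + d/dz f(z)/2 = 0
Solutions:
 f(z) = C1 + C2*sqrt(z)


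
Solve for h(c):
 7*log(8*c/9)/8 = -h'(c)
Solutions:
 h(c) = C1 - 7*c*log(c)/8 - 21*c*log(2)/8 + 7*c/8 + 7*c*log(3)/4


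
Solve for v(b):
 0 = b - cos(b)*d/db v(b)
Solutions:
 v(b) = C1 + Integral(b/cos(b), b)


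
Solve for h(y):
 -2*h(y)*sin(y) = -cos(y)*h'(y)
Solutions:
 h(y) = C1/cos(y)^2


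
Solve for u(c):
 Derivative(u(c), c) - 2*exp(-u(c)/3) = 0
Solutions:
 u(c) = 3*log(C1 + 2*c/3)


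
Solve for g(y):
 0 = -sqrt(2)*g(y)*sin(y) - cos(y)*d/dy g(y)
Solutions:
 g(y) = C1*cos(y)^(sqrt(2))


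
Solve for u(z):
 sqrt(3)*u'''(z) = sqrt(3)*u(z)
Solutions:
 u(z) = C3*exp(z) + (C1*sin(sqrt(3)*z/2) + C2*cos(sqrt(3)*z/2))*exp(-z/2)


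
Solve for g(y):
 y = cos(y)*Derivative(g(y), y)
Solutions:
 g(y) = C1 + Integral(y/cos(y), y)


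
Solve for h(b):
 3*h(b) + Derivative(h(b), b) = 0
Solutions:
 h(b) = C1*exp(-3*b)


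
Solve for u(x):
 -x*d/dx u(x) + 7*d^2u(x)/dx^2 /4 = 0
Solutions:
 u(x) = C1 + C2*erfi(sqrt(14)*x/7)


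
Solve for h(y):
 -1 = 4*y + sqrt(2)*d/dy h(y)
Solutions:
 h(y) = C1 - sqrt(2)*y^2 - sqrt(2)*y/2


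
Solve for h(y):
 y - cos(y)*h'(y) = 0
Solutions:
 h(y) = C1 + Integral(y/cos(y), y)


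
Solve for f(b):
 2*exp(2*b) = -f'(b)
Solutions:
 f(b) = C1 - exp(2*b)


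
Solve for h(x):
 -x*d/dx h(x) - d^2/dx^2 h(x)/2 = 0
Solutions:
 h(x) = C1 + C2*erf(x)


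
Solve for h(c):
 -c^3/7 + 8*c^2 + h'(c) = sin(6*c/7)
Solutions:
 h(c) = C1 + c^4/28 - 8*c^3/3 - 7*cos(6*c/7)/6


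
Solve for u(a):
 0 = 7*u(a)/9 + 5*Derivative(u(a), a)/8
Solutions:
 u(a) = C1*exp(-56*a/45)


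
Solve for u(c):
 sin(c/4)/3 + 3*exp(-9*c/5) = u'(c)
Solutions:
 u(c) = C1 - 4*cos(c/4)/3 - 5*exp(-9*c/5)/3


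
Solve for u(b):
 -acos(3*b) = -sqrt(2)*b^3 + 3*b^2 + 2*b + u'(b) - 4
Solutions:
 u(b) = C1 + sqrt(2)*b^4/4 - b^3 - b^2 - b*acos(3*b) + 4*b + sqrt(1 - 9*b^2)/3


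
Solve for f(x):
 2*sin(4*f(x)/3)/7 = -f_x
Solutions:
 2*x/7 + 3*log(cos(4*f(x)/3) - 1)/8 - 3*log(cos(4*f(x)/3) + 1)/8 = C1


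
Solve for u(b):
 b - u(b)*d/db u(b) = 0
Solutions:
 u(b) = -sqrt(C1 + b^2)
 u(b) = sqrt(C1 + b^2)


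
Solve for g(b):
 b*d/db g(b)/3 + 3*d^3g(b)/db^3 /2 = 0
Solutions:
 g(b) = C1 + Integral(C2*airyai(-6^(1/3)*b/3) + C3*airybi(-6^(1/3)*b/3), b)


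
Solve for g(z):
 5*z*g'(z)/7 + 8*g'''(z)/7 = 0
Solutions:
 g(z) = C1 + Integral(C2*airyai(-5^(1/3)*z/2) + C3*airybi(-5^(1/3)*z/2), z)


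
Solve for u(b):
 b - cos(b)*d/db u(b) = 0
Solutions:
 u(b) = C1 + Integral(b/cos(b), b)


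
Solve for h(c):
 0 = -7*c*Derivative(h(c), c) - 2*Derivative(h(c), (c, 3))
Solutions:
 h(c) = C1 + Integral(C2*airyai(-2^(2/3)*7^(1/3)*c/2) + C3*airybi(-2^(2/3)*7^(1/3)*c/2), c)


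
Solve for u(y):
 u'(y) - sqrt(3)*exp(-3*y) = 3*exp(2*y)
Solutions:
 u(y) = C1 + 3*exp(2*y)/2 - sqrt(3)*exp(-3*y)/3
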